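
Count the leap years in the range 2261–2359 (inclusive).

23

Years divisible by 4: 2264, 2268, …, 2356 — 24 in all.
Of these, 2300 is divisible by 100 but not 400, so not leap.
Leap years: 24 − 1 = 23.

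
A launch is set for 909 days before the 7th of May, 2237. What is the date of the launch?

the 10th of November, 2234

Count 909 days before May 7, 2237:
November 10, 2234 → November 10, 2235: 365 days.
November 10, 2235 → November 10, 2236: 366 days (2236 is a leap year).
November 2236: 30 − 10 = 20 days remain.
Then December (31), January (31), February 2237 (28), March (31), April (30): 31 + 31 + 28 + 31 + 30 = 151 days.
May 1–7, 2237: 7 days.
Residual: 178 days.
Total: 909 days.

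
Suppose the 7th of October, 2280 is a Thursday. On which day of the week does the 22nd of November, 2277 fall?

Count forward from the earlier date (November 22, 2277) to the later (October 7, 2280):
Day-of-year of November 22, 2277: 326.
Day-of-year of October 7, 2280: 281.
2277 has 365 days, so 365 − 326 = 39 days remain in 2277.
Full years: 2278: 365; 2279: 365. Sum = 730.
Total: 39 + 730 + 281 = 1050 days.
1050 is a multiple of 7, so the 22nd of November, 2277 falls on the same weekday: Thursday.

Thursday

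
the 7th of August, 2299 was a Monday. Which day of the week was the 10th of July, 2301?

August 2299: 31 − 7 = 24 days remain.
Then 22 full months totalling 668 days.
July 1–10, 2301: 10 days.
Total: 24 + 668 + 10 = 702 days.
702 mod 7 = 2, so 2 days after Monday is Wednesday.

Wednesday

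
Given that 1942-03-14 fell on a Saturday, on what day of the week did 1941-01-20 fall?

Count forward from the earlier date (January 20, 1941) to the later (March 14, 1942):
January 1941: 31 − 20 = 11 days remain.
Then 13 full months totalling 393 days.
March 1–14, 1942: 14 days.
Total: 11 + 393 + 14 = 418 days.
418 mod 7 = 5, so 5 days before Saturday is Monday.

Monday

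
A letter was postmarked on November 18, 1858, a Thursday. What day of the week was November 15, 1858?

Monday

Count forward from the earlier date (November 15, 1858) to the later (November 18, 1858):
Within November 1858: 18 − 15 = 3 days.
3 mod 7 = 3, so 3 days before Thursday is Monday.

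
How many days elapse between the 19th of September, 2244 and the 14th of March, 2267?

8211

Day-of-year of September 19, 2244: 263.
Day-of-year of March 14, 2267: 73.
2244 has 366 days, so 366 − 263 = 103 days remain in 2244.
Full years 2245–2266: 17 common + 5 leap = 17×365 + 5×366 = 8035 days.
Total: 103 + 8035 + 73 = 8211 days.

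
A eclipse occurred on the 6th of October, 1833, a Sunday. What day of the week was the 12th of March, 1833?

Count forward from the earlier date (March 12, 1833) to the later (October 6, 1833):
March 1833: 31 − 12 = 19 days remain.
Then April (30), May (31), June (30), July (31), August (31), September (30): 30 + 31 + 30 + 31 + 31 + 30 = 183 days.
October 1–6, 1833: 6 days.
Total: 19 + 183 + 6 = 208 days.
208 mod 7 = 5, so 5 days before Sunday is Tuesday.

Tuesday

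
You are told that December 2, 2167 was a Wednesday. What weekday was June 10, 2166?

Count forward from the earlier date (June 10, 2166) to the later (December 2, 2167):
June 10, 2166 → June 10, 2167: 365 days.
June 2167: 30 − 10 = 20 days remain.
Then July (31), August (31), September (30), October (31), November (30): 31 + 31 + 30 + 31 + 30 = 153 days.
December 1–2, 2167: 2 days.
Residual: 175 days.
Total: 540 days.
540 mod 7 = 1, so 1 day before Wednesday is Tuesday.

Tuesday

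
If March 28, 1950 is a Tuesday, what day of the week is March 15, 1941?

Count forward from the earlier date (March 15, 1941) to the later (March 28, 1950):
Day-of-year of March 15, 1941: 74.
Day-of-year of March 28, 1950: 87.
1941 has 365 days, so 365 − 74 = 291 days remain in 1941.
Full years 1942–1949: 6 common + 2 leap = 6×365 + 2×366 = 2922 days.
Total: 291 + 2922 + 87 = 3300 days.
3300 mod 7 = 3, so 3 days before Tuesday is Saturday.

Saturday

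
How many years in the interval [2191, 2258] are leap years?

16

Years divisible by 4: 2192, 2196, …, 2256 — 17 in all.
Of these, 2200 is divisible by 100 but not 400, so not leap.
Leap years: 17 − 1 = 16.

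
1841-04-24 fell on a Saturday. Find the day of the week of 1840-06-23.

Tuesday

Count forward from the earlier date (June 23, 1840) to the later (April 24, 1841):
June 1840: 30 − 23 = 7 days remain.
Then 9 full months totalling 274 days.
April 1–24, 1841: 24 days.
Residual: 305 days.
Total: 305 days.
305 mod 7 = 4, so 4 days before Saturday is Tuesday.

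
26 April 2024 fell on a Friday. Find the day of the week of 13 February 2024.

Tuesday

Count forward from the earlier date (February 13, 2024) to the later (April 26, 2024):
February 2024: 29 − 13 = 16 days remain (2024 is a leap year, so February has 29 days).
Then March (31): 31 days.
April 1–26, 2024: 26 days.
Total: 16 + 31 + 26 = 73 days.
73 mod 7 = 3, so 3 days before Friday is Tuesday.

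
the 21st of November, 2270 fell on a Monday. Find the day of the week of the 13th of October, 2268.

Tuesday

Count forward from the earlier date (October 13, 2268) to the later (November 21, 2270):
October 13, 2268 → October 13, 2269: 365 days.
October 13, 2269 → October 13, 2270: 365 days.
October 2270: 31 − 13 = 18 days remain.
November 1–21, 2270: 21 days.
Residual: 39 days.
Total: 769 days.
769 mod 7 = 6, so 6 days before Monday is Tuesday.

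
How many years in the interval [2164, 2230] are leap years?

16

Years divisible by 4: 2164, 2168, …, 2228 — 17 in all.
Of these, 2200 is divisible by 100 but not 400, so not leap.
Leap years: 17 − 1 = 16.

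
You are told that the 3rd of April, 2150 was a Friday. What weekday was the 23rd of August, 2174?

Tuesday

From April 3, 2150 to April 3, 2174: 24 years, of which 6 contain a Feb 29 — 18×365 + 6×366 = 8766 days.
April 2174: 30 − 3 = 27 days remain.
Then May (31), June (30), July (31): 31 + 30 + 31 = 92 days.
August 1–23, 2174: 23 days.
Residual: 142 days.
Total: 8908 days.
8908 mod 7 = 4, so 4 days after Friday is Tuesday.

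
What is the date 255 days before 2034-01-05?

2033-04-25

Count 255 days before January 5, 2034:
Day-of-year of April 25, 2033: 115.
Day-of-year of January 5, 2034: 5.
2033 has 365 days, so 365 − 115 = 250 days remain in 2033.
Total: 250 + 5 = 255 days.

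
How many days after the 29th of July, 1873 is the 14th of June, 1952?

28809

From July 29, 1873 to July 29, 1951: 78 years, of which 18 contain a Feb 29 — 60×365 + 18×366 = 28488 days.
(1900 is not a leap year (divisible by 100 but not 400).)
July 1951: 31 − 29 = 2 days remain.
Then 10 full months totalling 305 days.
June 1–14, 1952: 14 days.
Residual: 321 days.
Total: 28809 days.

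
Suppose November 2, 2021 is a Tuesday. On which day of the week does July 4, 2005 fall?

Count forward from the earlier date (July 4, 2005) to the later (November 2, 2021):
From July 4, 2005 to July 4, 2021: 16 years, of which 4 contain a Feb 29 — 12×365 + 4×366 = 5844 days.
July 2021: 31 − 4 = 27 days remain.
Then August (31), September (30), October (31): 31 + 30 + 31 = 92 days.
November 1–2, 2021: 2 days.
Residual: 121 days.
Total: 5965 days.
5965 mod 7 = 1, so 1 day before Tuesday is Monday.

Monday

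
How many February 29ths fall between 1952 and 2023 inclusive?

18

Years divisible by 4: 1952, 1956, …, 2020 — 18 in all.
2000 is divisible by 400, so still leap.
No century exceptions apply. Count: 18.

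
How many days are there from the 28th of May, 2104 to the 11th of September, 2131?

From May 28, 2104 to May 28, 2131: 27 years, of which 6 contain a Feb 29 — 21×365 + 6×366 = 9861 days.
May 2131: 31 − 28 = 3 days remain.
Then June (30), July (31), August (31): 30 + 31 + 31 = 92 days.
September 1–11, 2131: 11 days.
Residual: 106 days.
Total: 9967 days.

9967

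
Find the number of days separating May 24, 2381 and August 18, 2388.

2643

Day-of-year of May 24, 2381: 144.
Day-of-year of August 18, 2388: 231.
2381 has 365 days, so 365 − 144 = 221 days remain in 2381.
Full years: 2382: 365; 2383: 365; 2384: 366; 2385: 365; 2386: 365; 2387: 365. Sum = 2191.
Total: 221 + 2191 + 231 = 2643 days.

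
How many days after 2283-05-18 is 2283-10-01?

136

May 2283: 31 − 18 = 13 days remain.
Then June (30), July (31), August (31), September (30): 30 + 31 + 31 + 30 = 122 days.
October 1, 2283: 1 day.
Total: 13 + 122 + 1 = 136 days.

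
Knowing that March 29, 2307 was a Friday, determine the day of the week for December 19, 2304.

Count forward from the earlier date (December 19, 2304) to the later (March 29, 2307):
Day-of-year of December 19, 2304: 354.
Day-of-year of March 29, 2307: 88.
2304 has 366 days, so 366 − 354 = 12 days remain in 2304.
Full years: 2305: 365; 2306: 365. Sum = 730.
Total: 12 + 730 + 88 = 830 days.
830 mod 7 = 4, so 4 days before Friday is Monday.

Monday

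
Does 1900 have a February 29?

No

1900 is not a leap year (divisible by 100 but not 400).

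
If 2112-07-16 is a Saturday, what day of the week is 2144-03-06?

Friday

From July 16, 2112 to July 16, 2143: 31 years, of which 7 contain a Feb 29 — 24×365 + 7×366 = 11322 days.
July 2143: 31 − 16 = 15 days remain.
Then August (31), September (30), October (31), November (30), December (31), January (31), February 2144 (29): 31 + 30 + 31 + 30 + 31 + 31 + 29 = 213 days.
March 1–6, 2144: 6 days.
Residual: 234 days.
Total: 11556 days.
11556 mod 7 = 6, so 6 days after Saturday is Friday.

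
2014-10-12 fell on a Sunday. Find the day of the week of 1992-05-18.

Monday

Count forward from the earlier date (May 18, 1992) to the later (October 12, 2014):
From May 18, 1992 to May 18, 2014: 22 years, of which 5 contain a Feb 29 — 17×365 + 5×366 = 8035 days.
(2000 is a leap year (divisible by 400).)
May 2014: 31 − 18 = 13 days remain.
Then June (30), July (31), August (31), September (30): 30 + 31 + 31 + 30 = 122 days.
October 1–12, 2014: 12 days.
Residual: 147 days.
Total: 8182 days.
8182 mod 7 = 6, so 6 days before Sunday is Monday.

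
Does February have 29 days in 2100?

No

2100 is not a leap year (divisible by 100 but not 400).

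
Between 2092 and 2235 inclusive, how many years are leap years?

34

Years divisible by 4: 2092, 2096, …, 2232 — 36 in all.
Of these, 2100, 2200 are divisible by 100 but not 400, so not leap.
Leap years: 36 − 2 = 34.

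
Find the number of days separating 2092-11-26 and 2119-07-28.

Day-of-year of November 26, 2092: 331.
Day-of-year of July 28, 2119: 209.
2092 has 366 days, so 366 − 331 = 35 days remain in 2092.
Full years 2093–2118: 21 common + 5 leap = 21×365 + 5×366 = 9495 days.
Total: 35 + 9495 + 209 = 9739 days.

9739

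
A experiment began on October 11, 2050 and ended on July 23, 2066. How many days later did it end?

From October 11, 2050 to October 11, 2065: 15 years, of which 4 contain a Feb 29 — 11×365 + 4×366 = 5479 days.
October 2065: 31 − 11 = 20 days remain.
Then November (30), December (31), January (31), February 2066 (28), March (31), April (30), May (31), June (30): 30 + 31 + 31 + 28 + 31 + 30 + 31 + 30 = 242 days.
July 1–23, 2066: 23 days.
Residual: 285 days.
Total: 5764 days.

5764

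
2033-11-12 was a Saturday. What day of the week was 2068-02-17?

Friday

From November 12, 2033 to November 12, 2067: 34 years, of which 8 contain a Feb 29 — 26×365 + 8×366 = 12418 days.
November 2067: 30 − 12 = 18 days remain.
Then December (31), January (31): 31 + 31 = 62 days.
February 1–17, 2068: 17 days (2068 is a leap year).
Residual: 97 days.
Total: 12515 days.
12515 mod 7 = 6, so 6 days after Saturday is Friday.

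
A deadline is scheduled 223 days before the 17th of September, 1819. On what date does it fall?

the 6th of February, 1819

Count 223 days before September 17, 1819:
February 1819: 28 − 6 = 22 days remain (1819 is not a leap year, so February has 28 days).
Then March (31), April (30), May (31), June (30), July (31), August (31): 31 + 30 + 31 + 30 + 31 + 31 = 184 days.
September 1–17, 1819: 17 days.
Total: 22 + 184 + 17 = 223 days.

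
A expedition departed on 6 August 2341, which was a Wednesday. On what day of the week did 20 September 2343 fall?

August 2341: 31 − 6 = 25 days remain.
Then 24 full months totalling 730 days.
September 1–20, 2343: 20 days.
Total: 25 + 730 + 20 = 775 days.
775 mod 7 = 5, so 5 days after Wednesday is Monday.

Monday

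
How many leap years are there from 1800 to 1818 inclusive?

Years divisible by 4 in [1800, 1818]: 1800, 1804, 1808, 1812, 1816.
Of these, 1800 is divisible by 100 but not 400, so not leap.
Leap years: 5 − 1 = 4.

4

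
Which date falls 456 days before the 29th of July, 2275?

the 29th of April, 2274

Count 456 days before July 29, 2275:
April 29, 2274 → April 29, 2275: 365 days.
April 2275: 30 − 29 = 1 day remains.
Then May (31), June (30): 31 + 30 = 61 days.
July 1–29, 2275: 29 days.
Residual: 91 days.
Total: 456 days.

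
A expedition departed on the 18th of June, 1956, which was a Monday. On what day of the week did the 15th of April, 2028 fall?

Saturday

From June 18, 1956 to June 18, 2027: 71 years, of which 17 contain a Feb 29 — 54×365 + 17×366 = 25932 days.
(2000 is a leap year (divisible by 400).)
June 2027: 30 − 18 = 12 days remain.
Then 9 full months totalling 275 days.
April 1–15, 2028: 15 days.
Residual: 302 days.
Total: 26234 days.
26234 mod 7 = 5, so 5 days after Monday is Saturday.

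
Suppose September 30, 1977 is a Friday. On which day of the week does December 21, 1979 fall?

Day-of-year of September 30, 1977: 273.
Day-of-year of December 21, 1979: 355.
1977 has 365 days, so 365 − 273 = 92 days remain in 1977.
Full years: 1978: 365. Sum = 365.
Total: 92 + 365 + 355 = 812 days.
812 is a multiple of 7, so December 21, 1979 falls on the same weekday: Friday.

Friday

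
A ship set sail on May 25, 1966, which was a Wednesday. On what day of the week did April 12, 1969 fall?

May 25, 1966 → May 25, 1967: 365 days.
May 25, 1967 → May 25, 1968: 366 days (1968 is a leap year).
May 1968: 31 − 25 = 6 days remain.
Then 10 full months totalling 304 days.
April 1–12, 1969: 12 days.
Residual: 322 days.
Total: 1053 days.
1053 mod 7 = 3, so 3 days after Wednesday is Saturday.

Saturday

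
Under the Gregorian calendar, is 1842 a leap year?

1842 is not a leap year.

No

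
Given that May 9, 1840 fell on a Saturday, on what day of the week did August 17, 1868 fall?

Monday

From May 9, 1840 to May 9, 1868: 28 years, of which 7 contain a Feb 29 — 21×365 + 7×366 = 10227 days.
May 1868: 31 − 9 = 22 days remain.
Then June (30), July (31): 30 + 31 = 61 days.
August 1–17, 1868: 17 days.
Residual: 100 days.
Total: 10327 days.
10327 mod 7 = 2, so 2 days after Saturday is Monday.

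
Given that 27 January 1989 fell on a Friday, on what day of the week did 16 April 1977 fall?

Count forward from the earlier date (April 16, 1977) to the later (January 27, 1989):
From April 16, 1977 to April 16, 1988: 11 years, of which 3 contain a Feb 29 — 8×365 + 3×366 = 4018 days.
April 1988: 30 − 16 = 14 days remain.
Then May (31), June (30), July (31), August (31), September (30), October (31), November (30), December (31): 31 + 30 + 31 + 31 + 30 + 31 + 30 + 31 = 245 days.
January 1–27, 1989: 27 days.
Residual: 286 days.
Total: 4304 days.
4304 mod 7 = 6, so 6 days before Friday is Saturday.

Saturday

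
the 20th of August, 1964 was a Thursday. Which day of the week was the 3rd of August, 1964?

Monday

Count forward from the earlier date (August 3, 1964) to the later (August 20, 1964):
Within August 1964: 20 − 3 = 17 days.
17 mod 7 = 3, so 3 days before Thursday is Monday.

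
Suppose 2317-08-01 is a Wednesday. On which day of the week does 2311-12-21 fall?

Thursday

Count forward from the earlier date (December 21, 2311) to the later (August 1, 2317):
Day-of-year of December 21, 2311: 355.
Day-of-year of August 1, 2317: 213.
2311 has 365 days, so 365 − 355 = 10 days remain in 2311.
Full years: 2312: 366; 2313: 365; 2314: 365; 2315: 365; 2316: 366. Sum = 1827.
Total: 10 + 1827 + 213 = 2050 days.
2050 mod 7 = 6, so 6 days before Wednesday is Thursday.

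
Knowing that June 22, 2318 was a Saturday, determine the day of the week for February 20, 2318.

Wednesday

Count forward from the earlier date (February 20, 2318) to the later (June 22, 2318):
February 2318: 28 − 20 = 8 days remain (2318 is not a leap year, so February has 28 days).
Then March (31), April (30), May (31): 31 + 30 + 31 = 92 days.
June 1–22, 2318: 22 days.
Total: 8 + 92 + 22 = 122 days.
122 mod 7 = 3, so 3 days before Saturday is Wednesday.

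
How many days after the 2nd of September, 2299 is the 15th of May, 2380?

From September 2, 2299 to September 2, 2379: 80 years, of which 19 contain a Feb 29 — 61×365 + 19×366 = 29219 days.
(2300 is not a leap year (divisible by 100 but not 400).)
September 2379: 30 − 2 = 28 days remain.
Then October (31), November (30), December (31), January (31), February 2380 (29), March (31), April (30): 31 + 30 + 31 + 31 + 29 + 31 + 30 = 213 days.
May 1–15, 2380: 15 days.
Residual: 256 days.
Total: 29475 days.

29475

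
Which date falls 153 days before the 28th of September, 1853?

the 28th of April, 1853

Count 153 days before September 28, 1853:
April 1853: 30 − 28 = 2 days remain.
Then May (31), June (30), July (31), August (31): 31 + 30 + 31 + 31 = 123 days.
September 1–28, 1853: 28 days.
Total: 2 + 123 + 28 = 153 days.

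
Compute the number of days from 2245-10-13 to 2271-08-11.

9433

Day-of-year of October 13, 2245: 286.
Day-of-year of August 11, 2271: 223.
2245 has 365 days, so 365 − 286 = 79 days remain in 2245.
Full years 2246–2270: 19 common + 6 leap = 19×365 + 6×366 = 9131 days.
Total: 79 + 9131 + 223 = 9433 days.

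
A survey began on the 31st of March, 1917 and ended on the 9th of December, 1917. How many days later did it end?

March 1917: 31 − 31 = 0 days remain.
Then April (30), May (31), June (30), July (31), August (31), September (30), October (31), November (30): 30 + 31 + 30 + 31 + 31 + 30 + 31 + 30 = 244 days.
December 1–9, 1917: 9 days.
Total: 0 + 244 + 9 = 253 days.

253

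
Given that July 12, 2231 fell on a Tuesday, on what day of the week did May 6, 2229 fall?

Count forward from the earlier date (May 6, 2229) to the later (July 12, 2231):
May 6, 2229 → May 6, 2230: 365 days.
May 6, 2230 → May 6, 2231: 365 days.
May 2231: 31 − 6 = 25 days remain.
Then June (30): 30 days.
July 1–12, 2231: 12 days.
Residual: 67 days.
Total: 797 days.
797 mod 7 = 6, so 6 days before Tuesday is Wednesday.

Wednesday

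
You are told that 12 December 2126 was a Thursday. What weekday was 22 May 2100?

Count forward from the earlier date (May 22, 2100) to the later (December 12, 2126):
Day-of-year of May 22, 2100: 142.
Day-of-year of December 12, 2126: 346.
2100 has 365 days, so 365 − 142 = 223 days remain in 2100.
Full years 2101–2125: 19 common + 6 leap = 19×365 + 6×366 = 9131 days.
Total: 223 + 9131 + 346 = 9700 days.
9700 mod 7 = 5, so 5 days before Thursday is Saturday.

Saturday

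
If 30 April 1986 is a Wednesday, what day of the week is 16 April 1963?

Tuesday

Count forward from the earlier date (April 16, 1963) to the later (April 30, 1986):
From April 16, 1963 to April 16, 1986: 23 years, of which 6 contain a Feb 29 — 17×365 + 6×366 = 8401 days.
Within April 1986: 30 − 16 = 14 days.
Total: 8415 days.
8415 mod 7 = 1, so 1 day before Wednesday is Tuesday.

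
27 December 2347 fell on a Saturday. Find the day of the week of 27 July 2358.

Day-of-year of December 27, 2347: 361.
Day-of-year of July 27, 2358: 208.
2347 has 365 days, so 365 − 361 = 4 days remain in 2347.
Full years 2348–2357: 7 common + 3 leap = 7×365 + 3×366 = 3653 days.
Total: 4 + 3653 + 208 = 3865 days.
3865 mod 7 = 1, so 1 day after Saturday is Sunday.

Sunday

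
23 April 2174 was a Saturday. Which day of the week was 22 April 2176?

Monday

April 23, 2174 → April 23, 2175: 365 days.
April 2175: 30 − 23 = 7 days remain.
Then 11 full months totalling 336 days.
April 1–22, 2176: 22 days.
Residual: 365 days.
Total: 730 days.
730 mod 7 = 2, so 2 days after Saturday is Monday.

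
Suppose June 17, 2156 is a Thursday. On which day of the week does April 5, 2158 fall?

June 17, 2156 → June 17, 2157: 365 days.
June 2157: 30 − 17 = 13 days remain.
Then 9 full months totalling 274 days.
April 1–5, 2158: 5 days.
Residual: 292 days.
Total: 657 days.
657 mod 7 = 6, so 6 days after Thursday is Wednesday.

Wednesday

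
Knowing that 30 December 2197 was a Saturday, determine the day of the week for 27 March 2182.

Wednesday

Count forward from the earlier date (March 27, 2182) to the later (December 30, 2197):
From March 27, 2182 to March 27, 2197: 15 years, of which 4 contain a Feb 29 — 11×365 + 4×366 = 5479 days.
March 2197: 31 − 27 = 4 days remain.
Then April (30), May (31), June (30), July (31), August (31), September (30), October (31), November (30): 30 + 31 + 30 + 31 + 31 + 30 + 31 + 30 = 244 days.
December 1–30, 2197: 30 days.
Residual: 278 days.
Total: 5757 days.
5757 mod 7 = 3, so 3 days before Saturday is Wednesday.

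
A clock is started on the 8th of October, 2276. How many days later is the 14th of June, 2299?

From October 8, 2276 to October 8, 2298: 22 years, of which 5 contain a Feb 29 — 17×365 + 5×366 = 8035 days.
October 2298: 31 − 8 = 23 days remain.
Then November (30), December (31), January (31), February 2299 (28), March (31), April (30), May (31): 30 + 31 + 31 + 28 + 31 + 30 + 31 = 212 days.
June 1–14, 2299: 14 days.
Residual: 249 days.
Total: 8284 days.

8284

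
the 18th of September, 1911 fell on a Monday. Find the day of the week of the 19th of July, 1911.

Wednesday

Count forward from the earlier date (July 19, 1911) to the later (September 18, 1911):
July 1911: 31 − 19 = 12 days remain.
Then August (31): 31 days.
September 1–18, 1911: 18 days.
Total: 12 + 31 + 18 = 61 days.
61 mod 7 = 5, so 5 days before Monday is Wednesday.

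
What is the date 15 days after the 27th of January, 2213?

the 11th of February, 2213

Count 15 days after January 27, 2213:
January 2213: 31 − 27 = 4 days remain.
February 1–11, 2213: 11 days (2213 is not a leap year).
Total: 4 + 11 = 15 days.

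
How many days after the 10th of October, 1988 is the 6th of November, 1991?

1122

Day-of-year of October 10, 1988: 284.
Day-of-year of November 6, 1991: 310.
1988 has 366 days, so 366 − 284 = 82 days remain in 1988.
Full years: 1989: 365; 1990: 365. Sum = 730.
Total: 82 + 730 + 310 = 1122 days.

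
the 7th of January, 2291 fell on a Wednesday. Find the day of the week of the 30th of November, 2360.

Wednesday

From January 7, 2291 to January 7, 2360: 69 years, of which 16 contain a Feb 29 — 53×365 + 16×366 = 25201 days.
(2300 is not a leap year (divisible by 100 but not 400).)
January 2360: 31 − 7 = 24 days remain.
Then 9 full months totalling 274 days.
November 1–30, 2360: 30 days.
Residual: 328 days.
Total: 25529 days.
25529 is a multiple of 7, so the 30th of November, 2360 falls on the same weekday: Wednesday.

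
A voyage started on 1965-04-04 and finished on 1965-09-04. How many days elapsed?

153

April 1965: 30 − 4 = 26 days remain.
Then May (31), June (30), July (31), August (31): 31 + 30 + 31 + 31 = 123 days.
September 1–4, 1965: 4 days.
Total: 26 + 123 + 4 = 153 days.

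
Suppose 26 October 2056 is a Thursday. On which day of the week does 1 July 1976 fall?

Count forward from the earlier date (July 1, 1976) to the later (October 26, 2056):
From July 1, 1976 to July 1, 2056: 80 years, of which 20 contain a Feb 29 — 60×365 + 20×366 = 29220 days.
(2000 is a leap year (divisible by 400).)
July 2056: 31 − 1 = 30 days remain.
Then August (31), September (30): 31 + 30 = 61 days.
October 1–26, 2056: 26 days.
Residual: 117 days.
Total: 29337 days.
29337 is a multiple of 7, so 1 July 1976 falls on the same weekday: Thursday.

Thursday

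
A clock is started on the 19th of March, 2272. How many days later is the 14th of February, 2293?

From March 19, 2272 to March 19, 2292: 20 years, of which 5 contain a Feb 29 — 15×365 + 5×366 = 7305 days.
March 2292: 31 − 19 = 12 days remain.
Then 10 full months totalling 306 days.
February 1–14, 2293: 14 days (2293 is not a leap year).
Residual: 332 days.
Total: 7637 days.

7637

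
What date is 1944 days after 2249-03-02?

2254-06-28

Count 1944 days after March 2, 2249:
March 2, 2249 → March 2, 2250: 365 days.
March 2, 2250 → March 2, 2251: 365 days.
March 2, 2251 → March 2, 2252: 366 days (2252 is a leap year).
March 2, 2252 → March 2, 2253: 365 days.
March 2, 2253 → March 2, 2254: 365 days.
March 2254: 31 − 2 = 29 days remain.
Then April (30), May (31): 30 + 31 = 61 days.
June 1–28, 2254: 28 days.
Residual: 118 days.
Total: 1944 days.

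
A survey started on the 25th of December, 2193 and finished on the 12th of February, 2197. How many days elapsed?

Day-of-year of December 25, 2193: 359.
Day-of-year of February 12, 2197: 43.
2193 has 365 days, so 365 − 359 = 6 days remain in 2193.
Full years: 2194: 365; 2195: 365; 2196: 366. Sum = 1096.
Total: 6 + 1096 + 43 = 1145 days.

1145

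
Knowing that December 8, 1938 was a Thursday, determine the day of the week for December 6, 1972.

From December 8, 1938 to December 8, 1971: 33 years, of which 8 contain a Feb 29 — 25×365 + 8×366 = 12053 days.
December 1971: 31 − 8 = 23 days remain.
Then 11 full months totalling 335 days.
December 1–6, 1972: 6 days.
Residual: 364 days.
Total: 12417 days.
12417 mod 7 = 6, so 6 days after Thursday is Wednesday.

Wednesday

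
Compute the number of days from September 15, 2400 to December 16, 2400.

92

September 2400: 30 − 15 = 15 days remain.
Then October (31), November (30): 31 + 30 = 61 days.
December 1–16, 2400: 16 days.
Total: 15 + 61 + 16 = 92 days.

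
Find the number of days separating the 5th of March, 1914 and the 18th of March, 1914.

Within March 1914: 18 − 5 = 13 days.

13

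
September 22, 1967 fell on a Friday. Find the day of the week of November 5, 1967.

Sunday

September 1967: 30 − 22 = 8 days remain.
Then October (31): 31 days.
November 1–5, 1967: 5 days.
Total: 8 + 31 + 5 = 44 days.
44 mod 7 = 2, so 2 days after Friday is Sunday.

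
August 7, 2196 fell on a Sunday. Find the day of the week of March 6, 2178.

Count forward from the earlier date (March 6, 2178) to the later (August 7, 2196):
From March 6, 2178 to March 6, 2196: 18 years, of which 5 contain a Feb 29 — 13×365 + 5×366 = 6575 days.
March 2196: 31 − 6 = 25 days remain.
Then April (30), May (31), June (30), July (31): 30 + 31 + 30 + 31 = 122 days.
August 1–7, 2196: 7 days.
Residual: 154 days.
Total: 6729 days.
6729 mod 7 = 2, so 2 days before Sunday is Friday.

Friday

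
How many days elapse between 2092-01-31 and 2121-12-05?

From January 31, 2092 to January 31, 2121: 29 years, of which 7 contain a Feb 29 — 22×365 + 7×366 = 10592 days.
(2100 is not a leap year (divisible by 100 but not 400).)
January 2121: 31 − 31 = 0 days remain.
Then 10 full months totalling 303 days.
December 1–5, 2121: 5 days.
Residual: 308 days.
Total: 10900 days.

10900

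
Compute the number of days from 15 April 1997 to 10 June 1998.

421

Day-of-year of April 15, 1997: 105.
Day-of-year of June 10, 1998: 161.
1997 has 365 days, so 365 − 105 = 260 days remain in 1997.
Total: 260 + 161 = 421 days.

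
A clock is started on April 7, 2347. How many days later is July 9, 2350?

April 7, 2347 → April 7, 2348: 366 days (2348 is a leap year).
April 7, 2348 → April 7, 2349: 365 days.
April 7, 2349 → April 7, 2350: 365 days.
April 2350: 30 − 7 = 23 days remain.
Then May (31), June (30): 31 + 30 = 61 days.
July 1–9, 2350: 9 days.
Residual: 93 days.
Total: 1189 days.

1189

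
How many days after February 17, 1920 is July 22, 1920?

156

February 1920: 29 − 17 = 12 days remain (1920 is a leap year, so February has 29 days).
Then March (31), April (30), May (31), June (30): 31 + 30 + 31 + 30 = 122 days.
July 1–22, 1920: 22 days.
Total: 12 + 122 + 22 = 156 days.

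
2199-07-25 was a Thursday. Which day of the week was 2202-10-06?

Wednesday

Day-of-year of July 25, 2199: 206.
Day-of-year of October 6, 2202: 279.
2199 has 365 days, so 365 − 206 = 159 days remain in 2199.
Full years: 2200: 365; 2201: 365. Sum = 730.
Total: 159 + 730 + 279 = 1168 days.
1168 mod 7 = 6, so 6 days after Thursday is Wednesday.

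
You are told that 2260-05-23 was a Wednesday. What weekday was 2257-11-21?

Saturday

Count forward from the earlier date (November 21, 2257) to the later (May 23, 2260):
November 21, 2257 → November 21, 2258: 365 days.
November 21, 2258 → November 21, 2259: 365 days.
November 2259: 30 − 21 = 9 days remain.
Then December (31), January (31), February 2260 (29), March (31), April (30): 31 + 31 + 29 + 31 + 30 = 152 days.
May 1–23, 2260: 23 days.
Residual: 184 days.
Total: 914 days.
914 mod 7 = 4, so 4 days before Wednesday is Saturday.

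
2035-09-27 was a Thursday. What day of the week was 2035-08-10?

Friday

Count forward from the earlier date (August 10, 2035) to the later (September 27, 2035):
August 2035: 31 − 10 = 21 days remain.
September 1–27, 2035: 27 days.
Total: 21 + 27 = 48 days.
48 mod 7 = 6, so 6 days before Thursday is Friday.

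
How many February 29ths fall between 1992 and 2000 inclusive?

Years divisible by 4 in [1992, 2000]: 1992, 1996, 2000.
2000 is divisible by 400, so still leap.
No century exceptions apply. Count: 3.

3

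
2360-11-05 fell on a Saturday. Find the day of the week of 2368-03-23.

Saturday

Day-of-year of November 5, 2360: 310.
Day-of-year of March 23, 2368: 83.
2360 has 366 days, so 366 − 310 = 56 days remain in 2360.
Full years 2361–2367: 6 common + 1 leap = 6×365 + 1×366 = 2556 days.
Total: 56 + 2556 + 83 = 2695 days.
2695 is a multiple of 7, so 2368-03-23 falls on the same weekday: Saturday.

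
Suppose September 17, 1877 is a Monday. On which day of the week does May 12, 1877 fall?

Saturday

Count forward from the earlier date (May 12, 1877) to the later (September 17, 1877):
May 1877: 31 − 12 = 19 days remain.
Then June (30), July (31), August (31): 30 + 31 + 31 = 92 days.
September 1–17, 1877: 17 days.
Total: 19 + 92 + 17 = 128 days.
128 mod 7 = 2, so 2 days before Monday is Saturday.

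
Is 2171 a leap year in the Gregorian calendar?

2171 is not a leap year.

No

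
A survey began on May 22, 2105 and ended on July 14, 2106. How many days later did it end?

418

May 2105: 31 − 22 = 9 days remain.
Then 13 full months totalling 395 days.
July 1–14, 2106: 14 days.
Total: 9 + 395 + 14 = 418 days.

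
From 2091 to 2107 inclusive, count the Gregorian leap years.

3

Years divisible by 4 in [2091, 2107]: 2092, 2096, 2100, 2104.
Of these, 2100 is divisible by 100 but not 400, so not leap.
Leap years: 4 − 1 = 3.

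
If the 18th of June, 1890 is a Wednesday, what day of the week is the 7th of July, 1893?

Day-of-year of June 18, 1890: 169.
Day-of-year of July 7, 1893: 188.
1890 has 365 days, so 365 − 169 = 196 days remain in 1890.
Full years: 1891: 365; 1892: 366. Sum = 731.
Total: 196 + 731 + 188 = 1115 days.
1115 mod 7 = 2, so 2 days after Wednesday is Friday.

Friday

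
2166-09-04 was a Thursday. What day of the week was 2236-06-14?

Tuesday

Day-of-year of September 4, 2166: 247.
Day-of-year of June 14, 2236: 166.
2166 has 365 days, so 365 − 247 = 118 days remain in 2166.
Full years 2167–2235: 53 common + 16 leap = 53×365 + 16×366 = 25201 days.
Total: 118 + 25201 + 166 = 25485 days.
25485 mod 7 = 5, so 5 days after Thursday is Tuesday.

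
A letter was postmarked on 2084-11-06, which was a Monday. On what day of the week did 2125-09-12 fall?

Wednesday

From November 6, 2084 to November 6, 2124: 40 years, of which 9 contain a Feb 29 — 31×365 + 9×366 = 14609 days.
(2100 is not a leap year (divisible by 100 but not 400).)
November 2124: 30 − 6 = 24 days remain.
Then 9 full months totalling 274 days.
September 1–12, 2125: 12 days.
Residual: 310 days.
Total: 14919 days.
14919 mod 7 = 2, so 2 days after Monday is Wednesday.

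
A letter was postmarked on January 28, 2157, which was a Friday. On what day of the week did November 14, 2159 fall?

Wednesday

January 28, 2157 → January 28, 2158: 365 days.
January 28, 2158 → January 28, 2159: 365 days.
January 2159: 31 − 28 = 3 days remain.
Then 9 full months totalling 273 days.
November 1–14, 2159: 14 days.
Residual: 290 days.
Total: 1020 days.
1020 mod 7 = 5, so 5 days after Friday is Wednesday.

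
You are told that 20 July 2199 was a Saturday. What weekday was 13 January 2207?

From July 20, 2199 to July 20, 2206: 7 years, of which 1 contains a Feb 29 — 6×365 + 1×366 = 2556 days.
(2200 is not a leap year (divisible by 100 but not 400).)
July 2206: 31 − 20 = 11 days remain.
Then August (31), September (30), October (31), November (30), December (31): 31 + 30 + 31 + 30 + 31 = 153 days.
January 1–13, 2207: 13 days.
Residual: 177 days.
Total: 2733 days.
2733 mod 7 = 3, so 3 days after Saturday is Tuesday.

Tuesday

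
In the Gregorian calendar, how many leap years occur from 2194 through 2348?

37

Years divisible by 4: 2196, 2200, …, 2348 — 39 in all.
Of these, 2200, 2300 are divisible by 100 but not 400, so not leap.
Leap years: 39 − 2 = 37.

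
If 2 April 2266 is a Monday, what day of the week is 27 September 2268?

April 2, 2266 → April 2, 2267: 365 days.
April 2, 2267 → April 2, 2268: 366 days (2268 is a leap year).
April 2268: 30 − 2 = 28 days remain.
Then May (31), June (30), July (31), August (31): 31 + 30 + 31 + 31 = 123 days.
September 1–27, 2268: 27 days.
Residual: 178 days.
Total: 909 days.
909 mod 7 = 6, so 6 days after Monday is Sunday.

Sunday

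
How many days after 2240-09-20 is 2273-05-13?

11923

From September 20, 2240 to September 20, 2272: 32 years, of which 8 contain a Feb 29 — 24×365 + 8×366 = 11688 days.
September 2272: 30 − 20 = 10 days remain.
Then October (31), November (30), December (31), January (31), February 2273 (28), March (31), April (30): 31 + 30 + 31 + 31 + 28 + 31 + 30 = 212 days.
May 1–13, 2273: 13 days.
Residual: 235 days.
Total: 11923 days.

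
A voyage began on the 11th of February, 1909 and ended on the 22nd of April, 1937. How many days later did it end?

Day-of-year of February 11, 1909: 42.
Day-of-year of April 22, 1937: 112.
1909 has 365 days, so 365 − 42 = 323 days remain in 1909.
Full years 1910–1936: 20 common + 7 leap = 20×365 + 7×366 = 9862 days.
Total: 323 + 9862 + 112 = 10297 days.

10297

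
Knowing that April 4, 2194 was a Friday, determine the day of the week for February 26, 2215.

Sunday

Day-of-year of April 4, 2194: 94.
Day-of-year of February 26, 2215: 57.
2194 has 365 days, so 365 − 94 = 271 days remain in 2194.
Full years 2195–2214: 16 common + 4 leap = 16×365 + 4×366 = 7304 days.
Total: 271 + 7304 + 57 = 7632 days.
7632 mod 7 = 2, so 2 days after Friday is Sunday.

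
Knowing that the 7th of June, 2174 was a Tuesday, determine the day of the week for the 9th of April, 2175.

June 2174: 30 − 7 = 23 days remain.
Then 9 full months totalling 274 days.
April 1–9, 2175: 9 days.
Total: 23 + 274 + 9 = 306 days.
306 mod 7 = 5, so 5 days after Tuesday is Sunday.

Sunday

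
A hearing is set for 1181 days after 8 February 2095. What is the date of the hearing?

4 May 2098

Count 1181 days after February 8, 2095:
February 8, 2095 → February 8, 2096: 365 days.
February 8, 2096 → February 8, 2097: 366 days (2096 is a leap year).
February 8, 2097 → February 8, 2098: 365 days.
February 2098: 28 − 8 = 20 days remain (2098 is not a leap year, so February has 28 days).
Then March (31), April (30): 31 + 30 = 61 days.
May 1–4, 2098: 4 days.
Residual: 85 days.
Total: 1181 days.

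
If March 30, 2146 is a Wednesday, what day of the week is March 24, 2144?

Count forward from the earlier date (March 24, 2144) to the later (March 30, 2146):
March 2144: 31 − 24 = 7 days remain.
Then 23 full months totalling 699 days.
March 1–30, 2146: 30 days.
Total: 7 + 699 + 30 = 736 days.
736 mod 7 = 1, so 1 day before Wednesday is Tuesday.

Tuesday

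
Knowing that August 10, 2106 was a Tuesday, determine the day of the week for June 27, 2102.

Count forward from the earlier date (June 27, 2102) to the later (August 10, 2106):
June 27, 2102 → June 27, 2103: 365 days.
June 27, 2103 → June 27, 2104: 366 days (2104 is a leap year).
June 27, 2104 → June 27, 2105: 365 days.
June 27, 2105 → June 27, 2106: 365 days.
June 2106: 30 − 27 = 3 days remain.
Then July (31): 31 days.
August 1–10, 2106: 10 days.
Residual: 44 days.
Total: 1505 days.
1505 is a multiple of 7, so June 27, 2102 falls on the same weekday: Tuesday.

Tuesday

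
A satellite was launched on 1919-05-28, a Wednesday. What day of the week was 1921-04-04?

May 1919: 31 − 28 = 3 days remain.
Then 22 full months totalling 670 days.
April 1–4, 1921: 4 days.
Total: 3 + 670 + 4 = 677 days.
677 mod 7 = 5, so 5 days after Wednesday is Monday.

Monday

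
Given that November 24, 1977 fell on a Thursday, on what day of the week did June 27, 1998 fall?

From November 24, 1977 to November 24, 1997: 20 years, of which 5 contain a Feb 29 — 15×365 + 5×366 = 7305 days.
November 1997: 30 − 24 = 6 days remain.
Then December (31), January (31), February 1998 (28), March (31), April (30), May (31): 31 + 31 + 28 + 31 + 30 + 31 = 182 days.
June 1–27, 1998: 27 days.
Residual: 215 days.
Total: 7520 days.
7520 mod 7 = 2, so 2 days after Thursday is Saturday.

Saturday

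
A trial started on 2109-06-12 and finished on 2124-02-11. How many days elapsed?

From June 12, 2109 to June 12, 2123: 14 years, of which 3 contain a Feb 29 — 11×365 + 3×366 = 5113 days.
June 2123: 30 − 12 = 18 days remain.
Then July (31), August (31), September (30), October (31), November (30), December (31), January (31): 31 + 31 + 30 + 31 + 30 + 31 + 31 = 215 days.
February 1–11, 2124: 11 days (2124 is a leap year).
Residual: 244 days.
Total: 5357 days.

5357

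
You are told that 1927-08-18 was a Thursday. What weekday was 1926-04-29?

Thursday

Count forward from the earlier date (April 29, 1926) to the later (August 18, 1927):
April 29, 1926 → April 29, 1927: 365 days.
April 1927: 30 − 29 = 1 day remains.
Then May (31), June (30), July (31): 31 + 30 + 31 = 92 days.
August 1–18, 1927: 18 days.
Residual: 111 days.
Total: 476 days.
476 is a multiple of 7, so 1926-04-29 falls on the same weekday: Thursday.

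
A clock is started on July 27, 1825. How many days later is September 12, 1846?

7717

From July 27, 1825 to July 27, 1846: 21 years, of which 5 contain a Feb 29 — 16×365 + 5×366 = 7670 days.
July 1846: 31 − 27 = 4 days remain.
Then August (31): 31 days.
September 1–12, 1846: 12 days.
Residual: 47 days.
Total: 7717 days.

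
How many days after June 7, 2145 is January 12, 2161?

5698

From June 7, 2145 to June 7, 2160: 15 years, of which 4 contain a Feb 29 — 11×365 + 4×366 = 5479 days.
June 2160: 30 − 7 = 23 days remain.
Then July (31), August (31), September (30), October (31), November (30), December (31): 31 + 31 + 30 + 31 + 30 + 31 = 184 days.
January 1–12, 2161: 12 days.
Residual: 219 days.
Total: 5698 days.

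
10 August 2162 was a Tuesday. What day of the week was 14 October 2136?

Sunday

Count forward from the earlier date (October 14, 2136) to the later (August 10, 2162):
From October 14, 2136 to October 14, 2161: 25 years, of which 6 contain a Feb 29 — 19×365 + 6×366 = 9131 days.
October 2161: 31 − 14 = 17 days remain.
Then 9 full months totalling 273 days.
August 1–10, 2162: 10 days.
Residual: 300 days.
Total: 9431 days.
9431 mod 7 = 2, so 2 days before Tuesday is Sunday.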